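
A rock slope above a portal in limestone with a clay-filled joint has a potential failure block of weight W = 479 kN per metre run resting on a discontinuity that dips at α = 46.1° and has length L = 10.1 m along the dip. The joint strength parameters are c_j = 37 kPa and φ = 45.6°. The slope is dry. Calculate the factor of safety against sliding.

Resolving the block weight along and normal to the plane and applying the Mohr–Coulomb strength on the joint:
N' = W cosα = 479·cos46.1° = 332.1 kN/m
Driving force T = W sinα = 479·sin46.1° = 345.1 kN/m
Resisting force R = c_j·L + N'·tanφ = 37·10.1 + 332.1·tan45.6° = 373.7 + 339.2 = 712.9 kN/m
FS = R / T = 712.9 / 345.1 = 2.065

FS = 2.07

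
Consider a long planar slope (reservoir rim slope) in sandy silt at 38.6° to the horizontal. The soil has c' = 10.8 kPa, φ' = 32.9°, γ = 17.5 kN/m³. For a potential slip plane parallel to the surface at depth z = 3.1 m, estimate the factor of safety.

FS = 1.22

For an infinite slope with a slip plane parallel to the surface (no pore pressure): FS = [c' + γz cos²β tanφ'] / [γz sinβ cosβ].
γz = 17.5·3.1 = 54.25 kN/m²
Numerator = 10.8 + 54.25·cos²38.6°·tan32.9° = 10.8 + 54.25·0.6108·0.6469 = 32.236 kPa
Denominator = 54.25·sin38.6°·cos38.6° = 54.25·0.6239·0.7815 = 26.451 kPa
FS = 32.236 / 26.451 = 1.219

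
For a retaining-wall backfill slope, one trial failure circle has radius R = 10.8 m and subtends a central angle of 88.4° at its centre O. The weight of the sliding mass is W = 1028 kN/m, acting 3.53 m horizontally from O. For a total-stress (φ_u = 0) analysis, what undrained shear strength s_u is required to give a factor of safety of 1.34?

FS = s_u·L_a·R / (W·d), so s_u = FS·W·d / (L_a·R).
Arc length L_a = R·θ = 10.8·(88.4°·π/180) = 10.8·1.5429 = 16.66 m
s_u = 1.34·1028·3.53 / (16.66·10.8) = 4862.6 / 179.96 = 27.02 kPa

s_u = 27.0 kPa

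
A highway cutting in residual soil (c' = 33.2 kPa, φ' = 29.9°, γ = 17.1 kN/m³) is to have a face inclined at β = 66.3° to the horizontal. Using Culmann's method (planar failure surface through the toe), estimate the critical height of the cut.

Culmann's analysis gives the critical failure plane at α_cr = (β + φ')/2 = (66.3 + 29.9)/2 = 48.1°, and the critical height
H_c = (4c'/γ) · sinβ cosφ' / [1 − cos(β − φ')]
    = (4·33.2/17.1) · sin66.3°·cos29.9° / [1 − cos(36.4°)]
    = 7.766 · 0.9157·0.8669 / [1 − 0.8049]
    = 7.766 · 0.7938 / 0.1951
    = 31.60 m

H_c = 31.60 m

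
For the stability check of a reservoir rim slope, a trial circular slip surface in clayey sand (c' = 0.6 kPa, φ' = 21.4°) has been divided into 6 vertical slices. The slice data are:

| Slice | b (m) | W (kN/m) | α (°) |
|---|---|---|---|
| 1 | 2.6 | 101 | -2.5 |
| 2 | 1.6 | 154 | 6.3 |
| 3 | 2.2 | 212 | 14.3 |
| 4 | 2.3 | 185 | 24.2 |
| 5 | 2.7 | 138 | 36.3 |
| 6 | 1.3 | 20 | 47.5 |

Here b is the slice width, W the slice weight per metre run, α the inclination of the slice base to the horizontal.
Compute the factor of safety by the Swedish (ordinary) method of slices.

FS = 1.28

Ordinary method of slices: FS = Σ[c'·Δl_i + (W_i cosα_i)·tanφ'] / Σ W_i sinα_i, with Δl_i = b_i / cosα_i.
Slice 1: Δl = 2.6/cos(-2.5°) = 2.602 m; N'_1 = 101·cos(-2.5°) = 100.9; c'Δl = 1.56; W sinα = -4.4
Slice 2: Δl = 1.6/cos6.3° = 1.610 m; N'_2 = 154·cos6.3° = 153.1; c'Δl = 0.97; W sinα = 16.9
Slice 3: Δl = 2.2/cos14.3° = 2.270 m; N'_3 = 212·cos14.3° = 205.4; c'Δl = 1.36; W sinα = 52.4
Slice 4: Δl = 2.3/cos24.2° = 2.522 m; N'_4 = 185·cos24.2° = 168.7; c'Δl = 1.51; W sinα = 75.8
Slice 5: Δl = 2.7/cos36.3° = 3.350 m; N'_5 = 138·cos36.3° = 111.2; c'Δl = 2.01; W sinα = 81.7
Slice 6: Δl = 1.3/cos47.5° = 1.924 m; N'_6 = 20·cos47.5° = 13.5; c'Δl = 1.15; W sinα = 14.7
Σc'Δl = 8.6 kN/m; ΣN' = 752.9 kN/m; ΣW sinα = 237.1 kN/m
Resisting = 8.6 + 752.9·tan21.4° = 8.6 + 295.0 = 303.6 kN/m
FS = 303.6 / 237.1 = 1.280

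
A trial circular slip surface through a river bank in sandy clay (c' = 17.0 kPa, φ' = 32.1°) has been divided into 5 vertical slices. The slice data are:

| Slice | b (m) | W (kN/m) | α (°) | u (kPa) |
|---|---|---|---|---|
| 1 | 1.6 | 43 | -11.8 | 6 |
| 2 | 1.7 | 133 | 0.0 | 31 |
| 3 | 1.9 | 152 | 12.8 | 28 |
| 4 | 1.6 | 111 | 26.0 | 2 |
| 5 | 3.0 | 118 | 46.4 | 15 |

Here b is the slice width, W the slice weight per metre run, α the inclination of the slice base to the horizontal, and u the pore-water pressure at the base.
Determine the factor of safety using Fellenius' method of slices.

Ordinary method of slices: FS = Σ[c'·Δl_i + (W_i cosα_i − u_i·Δl_i)·tanφ'] / Σ W_i sinα_i, with Δl_i = b_i / cosα_i.
Slice 1: Δl = 1.6/cos(-11.8°) = 1.635 m; N'_1 = 43·cos(-11.8°) − 6·1.635 = 32.3; c'Δl = 27.79; W sinα = -8.8
Slice 2: Δl = 1.7/cos0.0° = 1.700 m; N'_2 = 133·cos0.0° − 31·1.700 = 80.3; c'Δl = 28.90; W sinα = 0.0
Slice 3: Δl = 1.9/cos12.8° = 1.948 m; N'_3 = 152·cos12.8° − 28·1.948 = 93.7; c'Δl = 33.12; W sinα = 33.7
Slice 4: Δl = 1.6/cos26.0° = 1.780 m; N'_4 = 111·cos26.0° − 2·1.780 = 96.2; c'Δl = 30.26; W sinα = 48.7
Slice 5: Δl = 3.0/cos46.4° = 4.350 m; N'_5 = 118·cos46.4° − 15·4.350 = 16.1; c'Δl = 73.95; W sinα = 85.5
Σc'Δl = 194.0 kN/m; ΣN' = 318.6 kN/m; ΣW sinα = 159.0 kN/m
Resisting = 194.0 + 318.6·tan32.1° = 194.0 + 199.8 = 393.9 kN/m
FS = 393.9 / 159.0 = 2.477

FS = 2.48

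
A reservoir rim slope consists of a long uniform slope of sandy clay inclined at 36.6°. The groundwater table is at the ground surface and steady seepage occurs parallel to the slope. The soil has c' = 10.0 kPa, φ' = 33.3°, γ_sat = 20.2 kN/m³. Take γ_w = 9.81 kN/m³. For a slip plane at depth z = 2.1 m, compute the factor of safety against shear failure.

With seepage parallel to the slope and the water table at the surface, the effective normal stress on the slip plane uses the buoyant unit weight γ' = γ_sat − γ_w while the driving shear stress uses γ_sat:
FS = [c' + γ' z cos²β tanφ'] / [γ_sat z sinβ cosβ]
γ' = 20.2 − 9.81 = 10.39 kN/m³
Numerator = 10.0 + 10.39·2.1·cos²36.6°·tan33.3° = 10.0 + 10.39·2.1·0.6445·0.6569 = 19.237 kPa
Denominator = 20.2·2.1·sin36.6°·cos36.6° = 20.2·2.1·0.5962·0.8028 = 20.305 kPa
FS = 19.237 / 20.305 = 0.947

FS = 0.95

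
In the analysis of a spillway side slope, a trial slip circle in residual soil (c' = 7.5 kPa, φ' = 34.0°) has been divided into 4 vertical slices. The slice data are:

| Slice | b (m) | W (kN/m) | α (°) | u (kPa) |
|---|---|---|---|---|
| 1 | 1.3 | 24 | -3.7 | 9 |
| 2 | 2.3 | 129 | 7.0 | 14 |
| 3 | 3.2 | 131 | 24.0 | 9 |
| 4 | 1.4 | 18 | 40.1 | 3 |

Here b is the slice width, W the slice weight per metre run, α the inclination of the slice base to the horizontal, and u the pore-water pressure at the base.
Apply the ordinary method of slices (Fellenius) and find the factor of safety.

FS = 2.59

Ordinary method of slices: FS = Σ[c'·Δl_i + (W_i cosα_i − u_i·Δl_i)·tanφ'] / Σ W_i sinα_i, with Δl_i = b_i / cosα_i.
Slice 1: Δl = 1.3/cos(-3.7°) = 1.303 m; N'_1 = 24·cos(-3.7°) − 9·1.303 = 12.2; c'Δl = 9.77; W sinα = -1.5
Slice 2: Δl = 2.3/cos7.0° = 2.317 m; N'_2 = 129·cos7.0° − 14·2.317 = 95.6; c'Δl = 17.38; W sinα = 15.7
Slice 3: Δl = 3.2/cos24.0° = 3.503 m; N'_3 = 131·cos24.0° − 9·3.503 = 88.1; c'Δl = 26.27; W sinα = 53.3
Slice 4: Δl = 1.4/cos40.1° = 1.830 m; N'_4 = 18·cos40.1° − 3·1.830 = 8.3; c'Δl = 13.73; W sinα = 11.6
Σc'Δl = 67.1 kN/m; ΣN' = 204.2 kN/m; ΣW sinα = 79.0 kN/m
Resisting = 67.1 + 204.2·tan34.0° = 67.1 + 137.8 = 204.9 kN/m
FS = 204.9 / 79.0 = 2.592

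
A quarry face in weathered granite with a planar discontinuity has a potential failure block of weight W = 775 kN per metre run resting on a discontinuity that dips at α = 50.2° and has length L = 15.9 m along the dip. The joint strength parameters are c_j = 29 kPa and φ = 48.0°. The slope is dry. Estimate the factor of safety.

FS = 1.70

Resolving the block weight along and normal to the plane and applying the Mohr–Coulomb strength on the joint:
N' = W cosα = 775·cos50.2° = 496.1 kN/m
Driving force T = W sinα = 775·sin50.2° = 595.4 kN/m
Resisting force R = c_j·L + N'·tanφ = 29·15.9 + 496.1·tan48.0° = 461.1 + 551.0 = 1012.1 kN/m
FS = R / T = 1012.1 / 595.4 = 1.700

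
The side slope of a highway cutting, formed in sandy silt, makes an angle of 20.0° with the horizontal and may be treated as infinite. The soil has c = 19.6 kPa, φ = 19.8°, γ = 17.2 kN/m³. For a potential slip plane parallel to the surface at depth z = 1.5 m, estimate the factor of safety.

FS = 3.35

For an infinite slope with a slip plane parallel to the surface (no pore pressure): FS = [c + γz cos²β tanφ] / [γz sinβ cosβ].
γz = 17.2·1.5 = 25.80 kN/m²
Numerator = 19.6 + 25.80·cos²20.0°·tan19.8° = 19.6 + 25.80·0.8830·0.3600 = 27.802 kPa
Denominator = 25.80·sin20.0°·cos20.0° = 25.80·0.3420·0.9397 = 8.292 kPa
FS = 27.802 / 8.292 = 3.353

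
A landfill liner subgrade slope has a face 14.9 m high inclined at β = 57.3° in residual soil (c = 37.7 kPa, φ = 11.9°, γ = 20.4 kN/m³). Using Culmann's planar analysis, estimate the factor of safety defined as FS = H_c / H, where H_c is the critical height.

H_c = (4c/γ) · sinβ cosφ / [1 − cos(β − φ)]
    = (4·37.7/20.4) · sin57.3°·cos11.9° / [1 − cos45.4°]
    = 7.392 · 0.8234 / 0.2978 = 20.44 m
FS = H_c / H = 20.44 / 14.9 = 1.372

FS = 1.37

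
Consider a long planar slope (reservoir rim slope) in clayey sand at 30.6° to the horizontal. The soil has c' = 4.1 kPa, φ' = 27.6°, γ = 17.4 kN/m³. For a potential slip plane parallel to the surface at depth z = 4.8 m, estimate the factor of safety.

For an infinite slope with a slip plane parallel to the surface (no pore pressure): FS = [c' + γz cos²β tanφ'] / [γz sinβ cosβ].
γz = 17.4·4.8 = 83.52 kN/m²
Numerator = 4.1 + 83.52·cos²30.6°·tan27.6° = 4.1 + 83.52·0.7409·0.5228 = 36.449 kPa
Denominator = 83.52·sin30.6°·cos30.6° = 83.52·0.5090·0.8607 = 36.595 kPa
FS = 36.449 / 36.595 = 0.996

FS = 1.00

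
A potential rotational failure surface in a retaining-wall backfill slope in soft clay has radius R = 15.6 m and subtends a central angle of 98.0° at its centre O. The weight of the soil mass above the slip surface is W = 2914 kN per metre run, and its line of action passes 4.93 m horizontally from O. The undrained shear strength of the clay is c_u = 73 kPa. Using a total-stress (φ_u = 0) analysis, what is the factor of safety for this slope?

FS = 2.12

Taking moments about the centre O, the resisting moment is provided by the undrained shear strength acting along the arc:
Arc length L_a = R·θ = 15.6·(98.0°·π/180) = 15.6·1.7104 = 26.68 m
M_R = c_u·L_a·R = 73·26.68·15.6 = 30386.1 kN·m/m
M_D = W·d = 2914·4.93 = 14366.0 kN·m/m
FS = M_R / M_D = 30386.1 / 14366.0 = 2.115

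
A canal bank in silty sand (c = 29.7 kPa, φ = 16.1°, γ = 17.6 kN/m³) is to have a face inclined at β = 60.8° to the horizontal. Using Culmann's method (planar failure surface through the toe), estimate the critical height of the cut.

Culmann's analysis gives the critical failure plane at α_cr = (β + φ)/2 = (60.8 + 16.1)/2 = 38.5°, and the critical height
H_c = (4c/γ) · sinβ cosφ / [1 − cos(β − φ)]
    = (4·29.7/17.6) · sin60.8°·cos16.1° / [1 − cos(44.7°)]
    = 6.750 · 0.8729·0.9608 / [1 − 0.7108]
    = 6.750 · 0.8387 / 0.2892
    = 19.58 m

H_c = 19.58 m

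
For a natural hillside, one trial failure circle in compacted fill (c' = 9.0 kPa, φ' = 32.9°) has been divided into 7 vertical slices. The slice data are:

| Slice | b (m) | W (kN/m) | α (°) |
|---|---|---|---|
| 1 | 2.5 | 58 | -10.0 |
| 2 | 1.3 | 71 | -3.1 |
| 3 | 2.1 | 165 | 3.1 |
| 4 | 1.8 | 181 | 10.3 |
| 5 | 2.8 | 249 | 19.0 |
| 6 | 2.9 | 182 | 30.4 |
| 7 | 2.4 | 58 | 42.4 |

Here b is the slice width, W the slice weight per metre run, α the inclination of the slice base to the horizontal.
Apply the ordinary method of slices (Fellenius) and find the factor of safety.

FS = 3.10

Ordinary method of slices: FS = Σ[c'·Δl_i + (W_i cosα_i)·tanφ'] / Σ W_i sinα_i, with Δl_i = b_i / cosα_i.
Slice 1: Δl = 2.5/cos(-10.0°) = 2.539 m; N'_1 = 58·cos(-10.0°) = 57.1; c'Δl = 22.85; W sinα = -10.1
Slice 2: Δl = 1.3/cos(-3.1°) = 1.302 m; N'_2 = 71·cos(-3.1°) = 70.9; c'Δl = 11.72; W sinα = -3.8
Slice 3: Δl = 2.1/cos3.1° = 2.103 m; N'_3 = 165·cos3.1° = 164.8; c'Δl = 18.93; W sinα = 8.9
Slice 4: Δl = 1.8/cos10.3° = 1.829 m; N'_4 = 181·cos10.3° = 178.1; c'Δl = 16.47; W sinα = 32.4
Slice 5: Δl = 2.8/cos19.0° = 2.961 m; N'_5 = 249·cos19.0° = 235.4; c'Δl = 26.65; W sinα = 81.1
Slice 6: Δl = 2.9/cos30.4° = 3.362 m; N'_6 = 182·cos30.4° = 157.0; c'Δl = 30.26; W sinα = 92.1
Slice 7: Δl = 2.4/cos42.4° = 3.250 m; N'_7 = 58·cos42.4° = 42.8; c'Δl = 29.25; W sinα = 39.1
Σc'Δl = 156.1 kN/m; ΣN' = 906.1 kN/m; ΣW sinα = 239.6 kN/m
Resisting = 156.1 + 906.1·tan32.9° = 156.1 + 586.2 = 742.3 kN/m
FS = 742.3 / 239.6 = 3.097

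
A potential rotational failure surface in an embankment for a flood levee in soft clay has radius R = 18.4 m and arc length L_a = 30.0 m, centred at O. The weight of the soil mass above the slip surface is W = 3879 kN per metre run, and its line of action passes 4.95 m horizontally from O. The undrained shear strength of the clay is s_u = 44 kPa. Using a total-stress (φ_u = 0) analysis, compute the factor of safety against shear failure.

Taking moments about the centre O, the resisting moment is provided by the undrained shear strength acting along the arc:
M_R = s_u·L_a·R = 44·30.00·18.4 = 24288.0 kN·m/m
M_D = W·d = 3879·4.95 = 19201.0 kN·m/m
FS = M_R / M_D = 24288.0 / 19201.0 = 1.265

FS = 1.26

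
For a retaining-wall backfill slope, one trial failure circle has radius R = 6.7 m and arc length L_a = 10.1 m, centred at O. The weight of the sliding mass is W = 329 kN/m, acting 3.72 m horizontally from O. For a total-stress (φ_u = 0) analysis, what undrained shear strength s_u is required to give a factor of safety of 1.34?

FS = s_u·L_a·R / (W·d), so s_u = FS·W·d / (L_a·R).
s_u = 1.34·329·3.72 / (10.10·6.7) = 1640.0 / 67.67 = 24.24 kPa

s_u = 24.2 kPa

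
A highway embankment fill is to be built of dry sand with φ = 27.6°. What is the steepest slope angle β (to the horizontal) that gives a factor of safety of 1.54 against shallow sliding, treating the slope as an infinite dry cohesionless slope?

β = 18.8°

For an infinite dry cohesionless slope FS = tanφ/tanβ, so tanβ = tanφ / FS.
tanβ = tan27.6° / 1.54 = 0.5228 / 1.54 = 0.3395
β = arctan(0.3395) = 18.75°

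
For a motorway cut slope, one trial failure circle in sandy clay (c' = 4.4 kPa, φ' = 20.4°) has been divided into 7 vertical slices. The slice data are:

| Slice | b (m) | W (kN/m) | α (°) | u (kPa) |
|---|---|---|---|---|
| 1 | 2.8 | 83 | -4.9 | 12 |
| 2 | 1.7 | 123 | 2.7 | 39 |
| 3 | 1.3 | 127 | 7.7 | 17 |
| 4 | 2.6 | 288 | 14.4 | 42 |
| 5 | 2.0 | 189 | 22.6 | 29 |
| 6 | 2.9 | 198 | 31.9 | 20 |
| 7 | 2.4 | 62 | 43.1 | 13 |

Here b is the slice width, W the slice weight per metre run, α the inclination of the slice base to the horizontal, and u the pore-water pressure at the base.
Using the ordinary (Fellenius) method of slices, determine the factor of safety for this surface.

Ordinary method of slices: FS = Σ[c'·Δl_i + (W_i cosα_i − u_i·Δl_i)·tanφ'] / Σ W_i sinα_i, with Δl_i = b_i / cosα_i.
Slice 1: Δl = 2.8/cos(-4.9°) = 2.810 m; N'_1 = 83·cos(-4.9°) − 12·2.810 = 49.0; c'Δl = 12.37; W sinα = -7.1
Slice 2: Δl = 1.7/cos2.7° = 1.702 m; N'_2 = 123·cos2.7° − 39·1.702 = 56.5; c'Δl = 7.49; W sinα = 5.8
Slice 3: Δl = 1.3/cos7.7° = 1.312 m; N'_3 = 127·cos7.7° − 17·1.312 = 103.6; c'Δl = 5.77; W sinα = 17.0
Slice 4: Δl = 2.6/cos14.4° = 2.684 m; N'_4 = 288·cos14.4° − 42·2.684 = 166.2; c'Δl = 11.81; W sinα = 71.6
Slice 5: Δl = 2.0/cos22.6° = 2.166 m; N'_5 = 189·cos22.6° − 29·2.166 = 111.7; c'Δl = 9.53; W sinα = 72.6
Slice 6: Δl = 2.9/cos31.9° = 3.416 m; N'_6 = 198·cos31.9° − 20·3.416 = 99.8; c'Δl = 15.03; W sinα = 104.6
Slice 7: Δl = 2.4/cos43.1° = 3.287 m; N'_7 = 62·cos43.1° − 13·3.287 = 2.5; c'Δl = 14.46; W sinα = 42.4
Σc'Δl = 76.5 kN/m; ΣN' = 589.2 kN/m; ΣW sinα = 307.0 kN/m
Resisting = 76.5 + 589.2·tan20.4° = 76.5 + 219.1 = 295.6 kN/m
FS = 295.6 / 307.0 = 0.963

FS = 0.96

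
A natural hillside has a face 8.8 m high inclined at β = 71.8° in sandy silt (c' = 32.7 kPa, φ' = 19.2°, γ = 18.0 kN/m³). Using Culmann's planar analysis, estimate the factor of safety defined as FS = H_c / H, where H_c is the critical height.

H_c = (4c'/γ) · sinβ cosφ' / [1 − cos(β − φ')]
    = (4·32.7/18.0) · sin71.8°·cos19.2° / [1 − cos52.6°]
    = 7.267 · 0.8971 / 0.3926 = 16.60 m
FS = H_c / H = 16.60 / 8.8 = 1.887

FS = 1.89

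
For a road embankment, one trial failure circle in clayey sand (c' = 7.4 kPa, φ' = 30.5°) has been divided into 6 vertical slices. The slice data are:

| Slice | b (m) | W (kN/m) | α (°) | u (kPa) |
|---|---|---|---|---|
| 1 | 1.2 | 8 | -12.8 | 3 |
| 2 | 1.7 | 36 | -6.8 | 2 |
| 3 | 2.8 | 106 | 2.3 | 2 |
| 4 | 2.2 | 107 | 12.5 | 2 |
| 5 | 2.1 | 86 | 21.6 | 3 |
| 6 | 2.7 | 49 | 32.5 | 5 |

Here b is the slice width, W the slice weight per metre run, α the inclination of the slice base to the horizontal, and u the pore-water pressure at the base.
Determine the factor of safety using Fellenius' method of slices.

Ordinary method of slices: FS = Σ[c'·Δl_i + (W_i cosα_i − u_i·Δl_i)·tanφ'] / Σ W_i sinα_i, with Δl_i = b_i / cosα_i.
Slice 1: Δl = 1.2/cos(-12.8°) = 1.231 m; N'_1 = 8·cos(-12.8°) − 3·1.231 = 4.1; c'Δl = 9.11; W sinα = -1.8
Slice 2: Δl = 1.7/cos(-6.8°) = 1.712 m; N'_2 = 36·cos(-6.8°) − 2·1.712 = 32.3; c'Δl = 12.67; W sinα = -4.3
Slice 3: Δl = 2.8/cos2.3° = 2.802 m; N'_3 = 106·cos2.3° − 2·2.802 = 100.3; c'Δl = 20.74; W sinα = 4.3
Slice 4: Δl = 2.2/cos12.5° = 2.253 m; N'_4 = 107·cos12.5° − 2·2.253 = 100.0; c'Δl = 16.68; W sinα = 23.2
Slice 5: Δl = 2.1/cos21.6° = 2.259 m; N'_5 = 86·cos21.6° − 3·2.259 = 73.2; c'Δl = 16.71; W sinα = 31.7
Slice 6: Δl = 2.7/cos32.5° = 3.201 m; N'_6 = 49·cos32.5° − 5·3.201 = 25.3; c'Δl = 23.69; W sinα = 26.3
Σc'Δl = 99.6 kN/m; ΣN' = 335.2 kN/m; ΣW sinα = 79.4 kN/m
Resisting = 99.6 + 335.2·tan30.5° = 99.6 + 197.4 = 297.0 kN/m
FS = 297.0 / 79.4 = 3.743

FS = 3.74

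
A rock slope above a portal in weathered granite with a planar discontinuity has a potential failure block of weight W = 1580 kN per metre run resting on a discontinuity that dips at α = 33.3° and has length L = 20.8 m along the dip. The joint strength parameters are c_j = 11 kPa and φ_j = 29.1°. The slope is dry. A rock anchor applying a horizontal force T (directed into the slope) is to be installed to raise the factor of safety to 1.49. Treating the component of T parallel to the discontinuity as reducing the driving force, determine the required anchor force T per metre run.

T = 212 kN/m

Resolving forces along and normal to the sliding plane, with the horizontal anchor force T adding T·sinα to the effective normal force and T·cosα acting up the plane against the driving force:
FS = [c_jL + (W cosα + T sinα) tanφ_j] / [W sinα − T cosα]
Without the anchor: N' = 1320.6 kN/m, driving T_d = 867.5 kN/m, resisting R = 11·20.8 + 1320.6·tan29.1° = 963.8 kN/m, FS = 1.11.
Setting FS = 1.49 and solving for T:
1.49·(867.5 − T cos33.3°) = 963.8 + T sin33.3°·tan29.1°
T·(sin33.3°·tan29.1° + 1.49·cos33.3°) = 1.49·867.5 − 963.8
T·(0.5490·0.5566 + 1.49·0.8358) = 1292.5 − 963.8 = 328.7
T·1.5509 = 328.7
T = 211.9 kN/m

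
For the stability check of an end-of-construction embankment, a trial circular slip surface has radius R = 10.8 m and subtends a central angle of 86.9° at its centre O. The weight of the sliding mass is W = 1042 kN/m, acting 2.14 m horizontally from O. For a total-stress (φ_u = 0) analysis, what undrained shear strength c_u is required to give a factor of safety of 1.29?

FS = c_u·L_a·R / (W·d), so c_u = FS·W·d / (L_a·R).
Arc length L_a = R·θ = 10.8·(86.9°·π/180) = 10.8·1.5167 = 16.38 m
c_u = 1.29·1042·2.14 / (16.38·10.8) = 2876.5 / 176.91 = 16.26 kPa

c_u = 16.3 kPa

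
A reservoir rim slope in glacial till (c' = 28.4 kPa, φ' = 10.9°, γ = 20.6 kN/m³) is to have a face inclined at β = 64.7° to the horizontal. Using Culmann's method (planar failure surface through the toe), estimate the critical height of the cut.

H_c = 11.96 m

Culmann's analysis gives the critical failure plane at α_cr = (β + φ')/2 = (64.7 + 10.9)/2 = 37.8°, and the critical height
H_c = (4c'/γ) · sinβ cosφ' / [1 − cos(β − φ')]
    = (4·28.4/20.6) · sin64.7°·cos10.9° / [1 − cos(53.8°)]
    = 5.515 · 0.9041·0.9820 / [1 − 0.5906]
    = 5.515 · 0.8878 / 0.4094
    = 11.96 m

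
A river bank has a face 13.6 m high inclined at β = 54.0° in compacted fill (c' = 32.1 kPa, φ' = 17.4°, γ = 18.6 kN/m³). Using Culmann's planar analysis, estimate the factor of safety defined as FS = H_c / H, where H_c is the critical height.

H_c = (4c'/γ) · sinβ cosφ' / [1 − cos(β − φ')]
    = (4·32.1/18.6) · sin54.0°·cos17.4° / [1 − cos36.6°]
    = 6.903 · 0.7720 / 0.1972 = 27.03 m
FS = H_c / H = 27.03 / 13.6 = 1.987

FS = 1.99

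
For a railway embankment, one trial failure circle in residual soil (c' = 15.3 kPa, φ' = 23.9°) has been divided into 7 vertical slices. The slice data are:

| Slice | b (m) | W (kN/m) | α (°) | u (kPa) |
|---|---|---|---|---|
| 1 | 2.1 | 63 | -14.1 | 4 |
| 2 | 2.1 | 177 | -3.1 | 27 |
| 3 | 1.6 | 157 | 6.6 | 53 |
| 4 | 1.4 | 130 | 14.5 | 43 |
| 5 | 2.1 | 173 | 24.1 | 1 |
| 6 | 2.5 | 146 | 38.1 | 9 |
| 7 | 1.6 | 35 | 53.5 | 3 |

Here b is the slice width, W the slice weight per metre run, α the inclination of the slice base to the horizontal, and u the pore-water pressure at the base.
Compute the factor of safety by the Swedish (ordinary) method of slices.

Ordinary method of slices: FS = Σ[c'·Δl_i + (W_i cosα_i − u_i·Δl_i)·tanφ'] / Σ W_i sinα_i, with Δl_i = b_i / cosα_i.
Slice 1: Δl = 2.1/cos(-14.1°) = 2.165 m; N'_1 = 63·cos(-14.1°) − 4·2.165 = 52.4; c'Δl = 33.13; W sinα = -15.3
Slice 2: Δl = 2.1/cos(-3.1°) = 2.103 m; N'_2 = 177·cos(-3.1°) − 27·2.103 = 120.0; c'Δl = 32.18; W sinα = -9.6
Slice 3: Δl = 1.6/cos6.6° = 1.611 m; N'_3 = 157·cos6.6° − 53·1.611 = 70.6; c'Δl = 24.64; W sinα = 18.0
Slice 4: Δl = 1.4/cos14.5° = 1.446 m; N'_4 = 130·cos14.5° − 43·1.446 = 63.7; c'Δl = 22.12; W sinα = 32.5
Slice 5: Δl = 2.1/cos24.1° = 2.301 m; N'_5 = 173·cos24.1° − 1·2.301 = 155.6; c'Δl = 35.20; W sinα = 70.6
Slice 6: Δl = 2.5/cos38.1° = 3.177 m; N'_6 = 146·cos38.1° − 9·3.177 = 86.3; c'Δl = 48.61; W sinα = 90.1
Slice 7: Δl = 1.6/cos53.5° = 2.690 m; N'_7 = 35·cos53.5° − 3·2.690 = 12.7; c'Δl = 41.16; W sinα = 28.1
Σc'Δl = 237.0 kN/m; ΣN' = 561.3 kN/m; ΣW sinα = 214.5 kN/m
Resisting = 237.0 + 561.3·tan23.9° = 237.0 + 248.8 = 485.8 kN/m
FS = 485.8 / 214.5 = 2.264

FS = 2.26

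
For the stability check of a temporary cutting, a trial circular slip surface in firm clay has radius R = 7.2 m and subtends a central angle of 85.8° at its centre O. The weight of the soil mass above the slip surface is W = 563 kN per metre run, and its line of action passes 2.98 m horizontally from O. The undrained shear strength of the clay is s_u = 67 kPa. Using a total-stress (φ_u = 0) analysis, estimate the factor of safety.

FS = 3.10

Taking moments about the centre O, the resisting moment is provided by the undrained shear strength acting along the arc:
Arc length L_a = R·θ = 7.2·(85.8°·π/180) = 7.2·1.4975 = 10.78 m
M_R = s_u·L_a·R = 67·10.78·7.2 = 5201.2 kN·m/m
M_D = W·d = 563·2.98 = 1677.7 kN·m/m
FS = M_R / M_D = 5201.2 / 1677.7 = 3.100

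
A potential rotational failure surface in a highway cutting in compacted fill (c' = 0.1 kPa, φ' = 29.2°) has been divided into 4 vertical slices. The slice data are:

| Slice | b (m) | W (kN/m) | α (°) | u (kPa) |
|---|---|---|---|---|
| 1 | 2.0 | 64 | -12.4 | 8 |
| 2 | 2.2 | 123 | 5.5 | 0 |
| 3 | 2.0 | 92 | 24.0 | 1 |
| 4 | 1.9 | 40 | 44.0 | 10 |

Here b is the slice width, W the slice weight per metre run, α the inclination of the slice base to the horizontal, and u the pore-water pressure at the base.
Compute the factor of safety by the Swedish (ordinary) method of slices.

FS = 2.25

Ordinary method of slices: FS = Σ[c'·Δl_i + (W_i cosα_i − u_i·Δl_i)·tanφ'] / Σ W_i sinα_i, with Δl_i = b_i / cosα_i.
Slice 1: Δl = 2.0/cos(-12.4°) = 2.048 m; N'_1 = 64·cos(-12.4°) − 8·2.048 = 46.1; c'Δl = 0.20; W sinα = -13.7
Slice 2: Δl = 2.2/cos5.5° = 2.210 m; N'_2 = 123·cos5.5° − 0·2.210 = 122.4; c'Δl = 0.22; W sinα = 11.8
Slice 3: Δl = 2.0/cos24.0° = 2.189 m; N'_3 = 92·cos24.0° − 1·2.189 = 81.9; c'Δl = 0.22; W sinα = 37.4
Slice 4: Δl = 1.9/cos44.0° = 2.641 m; N'_4 = 40·cos44.0° − 10·2.641 = 2.4; c'Δl = 0.26; W sinα = 27.8
Σc'Δl = 0.9 kN/m; ΣN' = 252.8 kN/m; ΣW sinα = 63.3 kN/m
Resisting = 0.9 + 252.8·tan29.2° = 0.9 + 141.3 = 142.2 kN/m
FS = 142.2 / 63.3 = 2.248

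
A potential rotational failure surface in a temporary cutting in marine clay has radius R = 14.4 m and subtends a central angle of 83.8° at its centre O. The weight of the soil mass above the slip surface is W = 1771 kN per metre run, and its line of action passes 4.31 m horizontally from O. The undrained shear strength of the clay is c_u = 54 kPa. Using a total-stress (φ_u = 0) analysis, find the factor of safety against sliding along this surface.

Taking moments about the centre O, the resisting moment is provided by the undrained shear strength acting along the arc:
Arc length L_a = R·θ = 14.4·(83.8°·π/180) = 14.4·1.4626 = 21.06 m
M_R = c_u·L_a·R = 54·21.06·14.4 = 16377.2 kN·m/m
M_D = W·d = 1771·4.31 = 7633.0 kN·m/m
FS = M_R / M_D = 16377.2 / 7633.0 = 2.146

FS = 2.15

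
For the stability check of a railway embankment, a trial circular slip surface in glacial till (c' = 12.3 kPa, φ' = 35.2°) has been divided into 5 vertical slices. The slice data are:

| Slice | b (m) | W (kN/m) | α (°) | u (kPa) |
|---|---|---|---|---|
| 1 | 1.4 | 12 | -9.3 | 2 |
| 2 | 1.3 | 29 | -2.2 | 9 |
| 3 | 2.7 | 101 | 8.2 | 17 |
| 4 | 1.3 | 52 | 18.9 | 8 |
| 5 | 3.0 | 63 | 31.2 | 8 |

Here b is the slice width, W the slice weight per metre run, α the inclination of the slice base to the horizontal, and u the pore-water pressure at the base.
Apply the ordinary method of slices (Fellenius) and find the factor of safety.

Ordinary method of slices: FS = Σ[c'·Δl_i + (W_i cosα_i − u_i·Δl_i)·tanφ'] / Σ W_i sinα_i, with Δl_i = b_i / cosα_i.
Slice 1: Δl = 1.4/cos(-9.3°) = 1.419 m; N'_1 = 12·cos(-9.3°) − 2·1.419 = 9.0; c'Δl = 17.45; W sinα = -1.9
Slice 2: Δl = 1.3/cos(-2.2°) = 1.301 m; N'_2 = 29·cos(-2.2°) − 9·1.301 = 17.3; c'Δl = 16.00; W sinα = -1.1
Slice 3: Δl = 2.7/cos8.2° = 2.728 m; N'_3 = 101·cos8.2° − 17·2.728 = 53.6; c'Δl = 33.55; W sinα = 14.4
Slice 4: Δl = 1.3/cos18.9° = 1.374 m; N'_4 = 52·cos18.9° − 8·1.374 = 38.2; c'Δl = 16.90; W sinα = 16.8
Slice 5: Δl = 3.0/cos31.2° = 3.507 m; N'_5 = 63·cos31.2° − 8·3.507 = 25.8; c'Δl = 43.14; W sinα = 32.6
Σc'Δl = 127.0 kN/m; ΣN' = 143.9 kN/m; ΣW sinα = 60.8 kN/m
Resisting = 127.0 + 143.9·tan35.2° = 127.0 + 101.5 = 228.6 kN/m
FS = 228.6 / 60.8 = 3.757

FS = 3.76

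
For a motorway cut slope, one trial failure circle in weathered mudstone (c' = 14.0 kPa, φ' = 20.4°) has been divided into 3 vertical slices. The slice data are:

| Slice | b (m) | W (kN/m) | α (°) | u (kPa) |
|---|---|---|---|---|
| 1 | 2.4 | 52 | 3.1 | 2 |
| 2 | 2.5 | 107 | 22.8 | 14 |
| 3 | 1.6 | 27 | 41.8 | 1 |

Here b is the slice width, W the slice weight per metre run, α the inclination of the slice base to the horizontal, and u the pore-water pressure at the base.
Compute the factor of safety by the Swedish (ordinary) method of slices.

Ordinary method of slices: FS = Σ[c'·Δl_i + (W_i cosα_i − u_i·Δl_i)·tanφ'] / Σ W_i sinα_i, with Δl_i = b_i / cosα_i.
Slice 1: Δl = 2.4/cos3.1° = 2.404 m; N'_1 = 52·cos3.1° − 2·2.404 = 47.1; c'Δl = 33.65; W sinα = 2.8
Slice 2: Δl = 2.5/cos22.8° = 2.712 m; N'_2 = 107·cos22.8° − 14·2.712 = 60.7; c'Δl = 37.97; W sinα = 41.5
Slice 3: Δl = 1.6/cos41.8° = 2.146 m; N'_3 = 27·cos41.8° − 1·2.146 = 18.0; c'Δl = 30.05; W sinα = 18.0
Σc'Δl = 101.7 kN/m; ΣN' = 125.8 kN/m; ΣW sinα = 62.3 kN/m
Resisting = 101.7 + 125.8·tan20.4° = 101.7 + 46.8 = 148.4 kN/m
FS = 148.4 / 62.3 = 2.384

FS = 2.38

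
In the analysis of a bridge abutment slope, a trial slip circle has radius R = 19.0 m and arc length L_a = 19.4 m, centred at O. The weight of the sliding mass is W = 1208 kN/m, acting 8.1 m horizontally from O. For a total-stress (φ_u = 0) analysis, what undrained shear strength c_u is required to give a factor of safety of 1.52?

c_u = 40.3 kPa

FS = c_u·L_a·R / (W·d), so c_u = FS·W·d / (L_a·R).
c_u = 1.52·1208·8.1 / (19.40·19.0) = 14872.9 / 368.60 = 40.35 kPa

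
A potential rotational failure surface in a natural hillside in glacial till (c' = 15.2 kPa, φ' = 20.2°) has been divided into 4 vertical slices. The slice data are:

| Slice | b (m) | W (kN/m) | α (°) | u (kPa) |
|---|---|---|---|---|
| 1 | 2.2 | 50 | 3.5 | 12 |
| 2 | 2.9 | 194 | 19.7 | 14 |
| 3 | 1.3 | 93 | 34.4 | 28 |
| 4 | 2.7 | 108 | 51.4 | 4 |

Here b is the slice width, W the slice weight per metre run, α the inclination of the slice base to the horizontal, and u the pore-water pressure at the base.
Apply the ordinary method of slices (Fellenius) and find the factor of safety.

Ordinary method of slices: FS = Σ[c'·Δl_i + (W_i cosα_i − u_i·Δl_i)·tanφ'] / Σ W_i sinα_i, with Δl_i = b_i / cosα_i.
Slice 1: Δl = 2.2/cos3.5° = 2.204 m; N'_1 = 50·cos3.5° − 12·2.204 = 23.5; c'Δl = 33.50; W sinα = 3.1
Slice 2: Δl = 2.9/cos19.7° = 3.080 m; N'_2 = 194·cos19.7° − 14·3.080 = 139.5; c'Δl = 46.82; W sinα = 65.4
Slice 3: Δl = 1.3/cos34.4° = 1.576 m; N'_3 = 93·cos34.4° − 28·1.576 = 32.6; c'Δl = 23.95; W sinα = 52.5
Slice 4: Δl = 2.7/cos51.4° = 4.328 m; N'_4 = 108·cos51.4° − 4·4.328 = 50.1; c'Δl = 65.78; W sinα = 84.4
Σc'Δl = 170.1 kN/m; ΣN' = 245.7 kN/m; ΣW sinα = 205.4 kN/m
Resisting = 170.1 + 245.7·tan20.2° = 170.1 + 90.4 = 260.4 kN/m
FS = 260.4 / 205.4 = 1.268

FS = 1.27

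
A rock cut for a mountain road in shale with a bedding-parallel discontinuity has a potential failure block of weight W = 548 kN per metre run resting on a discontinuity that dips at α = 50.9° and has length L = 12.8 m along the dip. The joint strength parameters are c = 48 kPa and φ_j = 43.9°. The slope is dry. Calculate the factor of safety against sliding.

FS = 2.23

Resolving the block weight along and normal to the plane and applying the Mohr–Coulomb strength on the joint:
N' = W cosα = 548·cos50.9° = 345.6 kN/m
Driving force T = W sinα = 548·sin50.9° = 425.3 kN/m
Resisting force R = c·L + N'·tanφ_j = 48·12.8 + 345.6·tan43.9° = 614.4 + 332.6 = 947.0 kN/m
FS = R / T = 947.0 / 425.3 = 2.227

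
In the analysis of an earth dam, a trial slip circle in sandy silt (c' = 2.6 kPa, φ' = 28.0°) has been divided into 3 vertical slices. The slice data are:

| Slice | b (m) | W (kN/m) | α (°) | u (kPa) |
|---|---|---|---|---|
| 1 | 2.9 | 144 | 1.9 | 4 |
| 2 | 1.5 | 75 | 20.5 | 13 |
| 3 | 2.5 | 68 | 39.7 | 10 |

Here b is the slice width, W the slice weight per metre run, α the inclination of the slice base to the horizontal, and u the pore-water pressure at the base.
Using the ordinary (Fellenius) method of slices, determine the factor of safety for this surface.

FS = 1.71

Ordinary method of slices: FS = Σ[c'·Δl_i + (W_i cosα_i − u_i·Δl_i)·tanφ'] / Σ W_i sinα_i, with Δl_i = b_i / cosα_i.
Slice 1: Δl = 2.9/cos1.9° = 2.902 m; N'_1 = 144·cos1.9° − 4·2.902 = 132.3; c'Δl = 7.54; W sinα = 4.8
Slice 2: Δl = 1.5/cos20.5° = 1.601 m; N'_2 = 75·cos20.5° − 13·1.601 = 49.4; c'Δl = 4.16; W sinα = 26.3
Slice 3: Δl = 2.5/cos39.7° = 3.249 m; N'_3 = 68·cos39.7° − 10·3.249 = 19.8; c'Δl = 8.45; W sinα = 43.4
Σc'Δl = 20.2 kN/m; ΣN' = 201.6 kN/m; ΣW sinα = 74.5 kN/m
Resisting = 20.2 + 201.6·tan28.0° = 20.2 + 107.2 = 127.3 kN/m
FS = 127.3 / 74.5 = 1.710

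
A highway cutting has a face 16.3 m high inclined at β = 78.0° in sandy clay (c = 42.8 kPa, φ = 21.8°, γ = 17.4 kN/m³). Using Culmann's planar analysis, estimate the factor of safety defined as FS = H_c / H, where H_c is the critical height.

H_c = (4c/γ) · sinβ cosφ / [1 − cos(β − φ)]
    = (4·42.8/17.4) · sin78.0°·cos21.8° / [1 − cos56.2°]
    = 9.839 · 0.9082 / 0.4437 = 20.14 m
FS = H_c / H = 20.14 / 16.3 = 1.236

FS = 1.24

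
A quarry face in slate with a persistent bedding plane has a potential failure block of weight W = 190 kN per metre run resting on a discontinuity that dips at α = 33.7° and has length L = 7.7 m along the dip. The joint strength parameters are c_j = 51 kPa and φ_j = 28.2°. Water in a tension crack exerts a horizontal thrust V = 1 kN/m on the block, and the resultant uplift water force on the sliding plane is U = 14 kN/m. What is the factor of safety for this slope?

FS = 4.42

Resolving the block weight along and normal to the plane and applying the Mohr–Coulomb strength on the joint:
N' = W cosα − U − V sinα = 190·cos33.7° − 14 − 1·sin33.7° = 143.5 kN/m
Driving force T = W sinα + V cosα = 190·sin33.7° + 1·cos33.7° = 106.3 kN/m
Resisting force R = c_j·L + N'·tanφ_j = 51·7.7 + 143.5·tan28.2° = 392.7 + 77.0 = 469.7 kN/m
FS = R / T = 469.7 / 106.3 = 4.420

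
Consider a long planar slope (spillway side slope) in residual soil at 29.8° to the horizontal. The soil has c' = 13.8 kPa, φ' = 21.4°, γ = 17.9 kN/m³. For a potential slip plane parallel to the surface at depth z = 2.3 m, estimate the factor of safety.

For an infinite slope with a slip plane parallel to the surface (no pore pressure): FS = [c' + γz cos²β tanφ'] / [γz sinβ cosβ].
γz = 17.9·2.3 = 41.17 kN/m²
Numerator = 13.8 + 41.17·cos²29.8°·tan21.4° = 13.8 + 41.17·0.7530·0.3919 = 25.949 kPa
Denominator = 41.17·sin29.8°·cos29.8° = 41.17·0.4970·0.8678 = 17.755 kPa
FS = 25.949 / 17.755 = 1.462

FS = 1.46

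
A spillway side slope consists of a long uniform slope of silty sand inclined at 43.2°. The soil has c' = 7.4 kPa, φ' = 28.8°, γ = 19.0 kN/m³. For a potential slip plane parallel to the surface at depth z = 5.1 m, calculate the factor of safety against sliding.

FS = 0.74

For an infinite slope with a slip plane parallel to the surface (no pore pressure): FS = [c' + γz cos²β tanφ'] / [γz sinβ cosβ].
γz = 19.0·5.1 = 96.90 kN/m²
Numerator = 7.4 + 96.90·cos²43.2°·tan28.8° = 7.4 + 96.90·0.5314·0.5498 = 35.708 kPa
Denominator = 96.90·sin43.2°·cos43.2° = 96.90·0.6845·0.7290 = 48.354 kPa
FS = 35.708 / 48.354 = 0.738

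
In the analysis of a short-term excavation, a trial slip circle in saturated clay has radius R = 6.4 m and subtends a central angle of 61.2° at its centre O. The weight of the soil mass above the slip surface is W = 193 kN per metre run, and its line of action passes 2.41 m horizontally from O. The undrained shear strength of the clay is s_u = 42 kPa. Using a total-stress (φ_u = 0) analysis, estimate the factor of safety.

FS = 3.95

Taking moments about the centre O, the resisting moment is provided by the undrained shear strength acting along the arc:
Arc length L_a = R·θ = 6.4·(61.2°·π/180) = 6.4·1.0681 = 6.84 m
M_R = s_u·L_a·R = 42·6.84·6.4 = 1837.5 kN·m/m
M_D = W·d = 193·2.41 = 465.1 kN·m/m
FS = M_R / M_D = 1837.5 / 465.1 = 3.951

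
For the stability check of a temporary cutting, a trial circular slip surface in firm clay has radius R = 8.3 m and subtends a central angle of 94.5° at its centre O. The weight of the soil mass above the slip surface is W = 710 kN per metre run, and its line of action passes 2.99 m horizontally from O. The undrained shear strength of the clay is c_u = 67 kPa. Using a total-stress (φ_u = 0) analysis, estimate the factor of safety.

FS = 3.59

Taking moments about the centre O, the resisting moment is provided by the undrained shear strength acting along the arc:
Arc length L_a = R·θ = 8.3·(94.5°·π/180) = 8.3·1.6493 = 13.69 m
M_R = c_u·L_a·R = 67·13.69·8.3 = 7612.7 kN·m/m
M_D = W·d = 710·2.99 = 2122.9 kN·m/m
FS = M_R / M_D = 7612.7 / 2122.9 = 3.586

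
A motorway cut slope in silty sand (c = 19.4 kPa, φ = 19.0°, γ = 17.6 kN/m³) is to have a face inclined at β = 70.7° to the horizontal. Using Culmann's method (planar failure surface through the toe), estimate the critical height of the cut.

Culmann's analysis gives the critical failure plane at α_cr = (β + φ)/2 = (70.7 + 19.0)/2 = 44.9°, and the critical height
H_c = (4c/γ) · sinβ cosφ / [1 − cos(β − φ)]
    = (4·19.4/17.6) · sin70.7°·cos19.0° / [1 − cos(51.7°)]
    = 4.409 · 0.9438·0.9455 / [1 − 0.6198]
    = 4.409 · 0.8924 / 0.3802
    = 10.35 m

H_c = 10.35 m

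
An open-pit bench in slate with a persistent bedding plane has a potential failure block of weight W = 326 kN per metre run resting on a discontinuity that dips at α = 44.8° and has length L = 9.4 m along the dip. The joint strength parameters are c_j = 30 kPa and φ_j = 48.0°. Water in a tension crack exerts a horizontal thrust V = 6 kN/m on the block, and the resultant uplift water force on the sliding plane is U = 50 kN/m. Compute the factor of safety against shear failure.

FS = 2.05

Resolving the block weight along and normal to the plane and applying the Mohr–Coulomb strength on the joint:
N' = W cosα − U − V sinα = 326·cos44.8° − 50 − 6·sin44.8° = 177.1 kN/m
Driving force T = W sinα + V cosα = 326·sin44.8° + 6·cos44.8° = 234.0 kN/m
Resisting force R = c_j·L + N'·tanφ_j = 30·9.4 + 177.1·tan48.0° = 282.0 + 196.7 = 478.7 kN/m
FS = R / T = 478.7 / 234.0 = 2.046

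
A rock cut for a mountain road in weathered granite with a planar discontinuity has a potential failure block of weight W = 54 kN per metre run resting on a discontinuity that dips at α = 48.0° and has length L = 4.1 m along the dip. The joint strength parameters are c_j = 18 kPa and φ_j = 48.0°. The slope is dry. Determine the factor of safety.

Resolving the block weight along and normal to the plane and applying the Mohr–Coulomb strength on the joint:
N' = W cosα = 54·cos48.0° = 36.1 kN/m
Driving force T = W sinα = 54·sin48.0° = 40.1 kN/m
Resisting force R = c_j·L + N'·tanφ_j = 18·4.1 + 36.1·tan48.0° = 73.8 + 40.1 = 113.9 kN/m
FS = R / T = 113.9 / 40.1 = 2.839

FS = 2.84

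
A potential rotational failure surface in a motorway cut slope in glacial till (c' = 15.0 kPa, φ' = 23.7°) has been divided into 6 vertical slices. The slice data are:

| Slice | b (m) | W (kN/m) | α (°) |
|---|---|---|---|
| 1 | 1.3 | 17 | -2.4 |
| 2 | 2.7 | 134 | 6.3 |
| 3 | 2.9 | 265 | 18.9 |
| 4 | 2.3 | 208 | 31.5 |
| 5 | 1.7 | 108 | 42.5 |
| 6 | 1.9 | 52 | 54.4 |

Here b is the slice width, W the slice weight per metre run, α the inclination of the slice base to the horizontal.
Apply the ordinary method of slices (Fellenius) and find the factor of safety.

FS = 1.64

Ordinary method of slices: FS = Σ[c'·Δl_i + (W_i cosα_i)·tanφ'] / Σ W_i sinα_i, with Δl_i = b_i / cosα_i.
Slice 1: Δl = 1.3/cos(-2.4°) = 1.301 m; N'_1 = 17·cos(-2.4°) = 17.0; c'Δl = 19.52; W sinα = -0.7
Slice 2: Δl = 2.7/cos6.3° = 2.716 m; N'_2 = 134·cos6.3° = 133.2; c'Δl = 40.75; W sinα = 14.7
Slice 3: Δl = 2.9/cos18.9° = 3.065 m; N'_3 = 265·cos18.9° = 250.7; c'Δl = 45.98; W sinα = 85.8
Slice 4: Δl = 2.3/cos31.5° = 2.698 m; N'_4 = 208·cos31.5° = 177.3; c'Δl = 40.46; W sinα = 108.7
Slice 5: Δl = 1.7/cos42.5° = 2.306 m; N'_5 = 108·cos42.5° = 79.6; c'Δl = 34.59; W sinα = 73.0
Slice 6: Δl = 1.9/cos54.4° = 3.264 m; N'_6 = 52·cos54.4° = 30.3; c'Δl = 48.96; W sinα = 42.3
Σc'Δl = 230.3 kN/m; ΣN' = 688.1 kN/m; ΣW sinα = 323.8 kN/m
Resisting = 230.3 + 688.1·tan23.7° = 230.3 + 302.1 = 532.3 kN/m
FS = 532.3 / 323.8 = 1.644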